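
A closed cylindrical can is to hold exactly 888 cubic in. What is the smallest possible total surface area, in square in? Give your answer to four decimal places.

With radius r and height h, πr²h = 888 so h = 888/(πr²), and S(r) = 2πr² + 2πrh = 2πr² + 2·888/r.
S'(r) = 4πr − 2·888/r² = 0 ⇒ r³ = 888/(2π), so r ≈ 5.2089 and h = 2r ≈ 10.4178.
S''(r) = 4π + 4·888/r³ > 0, so this is the minimum; S ≈ 511.4343.

511.4343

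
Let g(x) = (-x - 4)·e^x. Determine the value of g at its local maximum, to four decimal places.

Differentiating with the product rule gives g'(x) = (-x - 5)·e^x. Since e^x > 0, the only critical point is x = -5.
g''(-5) has the same sign as -1 < 0, so this is a local maximum.
g(-5) = (1)·e^(-5) ≈ 0.0067.

0.0067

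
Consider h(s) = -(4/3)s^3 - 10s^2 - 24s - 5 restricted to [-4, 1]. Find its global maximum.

h'(s) = -4s^2 - 20s - 24, which vanishes at s = -3 and s = -2.
Evaluating at the critical points and endpoints: h(-4) = 49/3, h(-3) = 13, h(-2) = 41/3, h(1) = -121/3.
The maximum over the interval is 49/3, attained at s = -4.

49/3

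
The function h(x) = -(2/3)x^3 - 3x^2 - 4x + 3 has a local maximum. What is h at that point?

h'(x) = -2x^2 - 6x - 4 = 0 at x = -2, -1.
Since h''(x) = -4x - 6, we get h''(-2) = 2 > 0 ⇒ local minimum; h''(-1) = -2 < 0 ⇒ local maximum.
So the local maximum value is h(-1) = 14/3.

14/3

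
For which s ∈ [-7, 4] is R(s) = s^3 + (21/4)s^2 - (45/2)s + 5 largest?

The derivative is 3s^2 + (21/2)s - 45/2, which vanishes at s = -5 and s = 3/2.
Compare values at every candidate in [-7, 4]: R(-7) = 307/4, R(-5) = 495/4, R(3/2) = -217/16, R(4) = 63.
The maximum over the interval is 495/4, attained at s = -5.

-5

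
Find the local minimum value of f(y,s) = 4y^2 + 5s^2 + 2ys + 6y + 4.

31/19

∂f/∂y = 8y + 2s + 6 = 0 and ∂f/∂s = 2y + 10s = 0, so (y, s) = (-15/19, 3/19).
The Hessian has f_{yy} = 8, f_{ss} = 10, f_{ys} = 2, giving D = 76 > 0 with f_{yy} > 0, so the point is a local minimum.
f(-15/19, 3/19) = 31/19.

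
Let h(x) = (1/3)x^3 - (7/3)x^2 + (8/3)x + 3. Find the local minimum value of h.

-7/3

h'(x) = x^2 - (14/3)x + 8/3 = 0 at x = 2/3, 4.
Second-derivative test with h''(x) = 2x - 14/3: h''(2/3) = -10/3 < 0 ⇒ local maximum; h''(4) = 10/3 > 0 ⇒ local minimum.
The local minimum is h(4) = -7/3.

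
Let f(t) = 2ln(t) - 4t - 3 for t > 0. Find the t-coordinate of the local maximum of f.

f'(t) = 2/t − 4 = 0 gives t = 1/2.
f''(t) = -2/t², which is negative for t > 0, so this is a local maximum.
f(1/2) = 2·ln(1/2) - 2 - 3 ≈ -6.3863.

1/2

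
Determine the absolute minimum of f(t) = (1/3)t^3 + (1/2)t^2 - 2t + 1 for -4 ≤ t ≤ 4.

-13/3

f'(t) = t^2 + t - 2, which vanishes at t = -2 and t = 1.
Evaluating at the critical points and endpoints: f(-4) = -13/3,  f(-2) = 13/3,  f(1) = -1/6,  f(4) = 67/3.
So the minimum is f(-4) = -13/3.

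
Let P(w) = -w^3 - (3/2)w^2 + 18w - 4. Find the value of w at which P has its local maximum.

P'(w) = -3w^2 - 3w + 18. Setting P'(w) = 0 gives w ∈ {-3, 2}.
P''(w) = -6w - 3. P''(-3) = 15 > 0 ⇒ local minimum; P''(2) = -15 < 0 ⇒ local maximum.
So the local maximum value is P(2) = 18.

2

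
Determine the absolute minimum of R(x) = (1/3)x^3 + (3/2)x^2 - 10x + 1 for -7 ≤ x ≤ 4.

-31/3

R'(x) = x^2 + 3x - 10, which vanishes at x = -5 and x = 2.
Compare values at every candidate in [-7, 4]: R(-7) = 181/6; R(-5) = 281/6; R(2) = -31/3; R(4) = 19/3.
So the minimum is R(2) = -31/3.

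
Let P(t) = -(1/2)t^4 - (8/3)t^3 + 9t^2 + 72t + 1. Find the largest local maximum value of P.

371/2

P'(t) = -2t^3 - 8t^2 + 18t + 72. Setting P'(t) = 0 gives t ∈ {-4, -3, 3}.
Second-derivative test with P''(t) = -6t^2 - 16t + 18: P''(-4) = -14 < 0 ⇒ local maximum; P''(-3) = 12 > 0 ⇒ local minimum; P''(3) = -84 < 0 ⇒ local maximum.
The largest local maximum is P(3) = 371/2.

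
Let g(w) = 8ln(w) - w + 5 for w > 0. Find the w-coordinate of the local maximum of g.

8

g'(w) = 8/w − 1 = 0 gives w = 8.
g''(w) = -8/w², which is negative for w > 0, so this is a local maximum.
g(8) = 8·ln(8) - 8 + 5 ≈ 13.6355.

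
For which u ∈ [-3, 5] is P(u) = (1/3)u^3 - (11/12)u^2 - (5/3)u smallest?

P'(u) = u^2 - (11/6)u - 5/3, which vanishes at u = -2/3 and u = 5/2.
Compare values at every candidate in [-3, 5]: P(-3) = -49/4; P(-2/3) = 49/81; P(5/2) = -75/16; P(5) = 125/12.
Hence the absolute minimum is -49/4 at u = -3.

-3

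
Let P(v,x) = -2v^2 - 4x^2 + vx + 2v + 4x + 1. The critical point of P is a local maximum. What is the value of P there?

∂P/∂v = -4v + x + 2 = 0 and ∂P/∂x = v - 8x + 4 = 0, so (v, x) = (20/31, 18/31).
The Hessian has P_{vv} = -4, P_{xx} = -8, P_{vx} = 1, giving D = 31 > 0 with P_{vv} < 0, so the point is a local maximum.
P(20/31, 18/31) = 87/31.

87/31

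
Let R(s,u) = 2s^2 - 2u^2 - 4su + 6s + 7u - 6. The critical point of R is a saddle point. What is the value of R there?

∂R/∂s = 4s - 4u + 6 = 0 and ∂R/∂u = -4s - 4u + 7 = 0, so (s, u) = (1/8, 13/8).
The Hessian has R_{ss} = 4, R_{uu} = -4, R_{su} = -4, giving D = -32 < 0, so the point is a saddle point.
R(1/8, 13/8) = 1/16.

1/16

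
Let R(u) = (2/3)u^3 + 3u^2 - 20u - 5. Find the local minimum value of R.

-83/3

Critical points: R'(u) = 2u^2 + 6u - 20 vanishes at u = -5, 2.
R''(u) = 4u + 6. R''(-5) = -14 < 0 ⇒ local maximum; R''(2) = 14 > 0 ⇒ local minimum.
The local minimum is R(2) = -83/3.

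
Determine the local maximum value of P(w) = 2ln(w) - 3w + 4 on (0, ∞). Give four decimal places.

1.1891

P'(w) = 2/w − 3 = 0 gives w = 2/3.
P''(w) = -2/w², which is negative for w > 0, so this is a local maximum.
P(2/3) = 2·ln(2/3) - 2 + 4 ≈ 1.1891.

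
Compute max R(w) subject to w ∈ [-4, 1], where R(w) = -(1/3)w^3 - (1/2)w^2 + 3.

Differentiating, R'(w) = -w^2 - w; which vanishes at w = -1 and w = 0.
Evaluating at the critical points and endpoints: R(-4) = 49/3; R(-1) = 17/6; R(0) = 3; R(1) = 13/6.
So the maximum is R(-4) = 49/3.

49/3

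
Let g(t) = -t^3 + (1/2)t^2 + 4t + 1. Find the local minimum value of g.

g'(t) = -3t^2 + t + 4 = 0 at t = -1, 4/3.
g''(t) = -6t + 1. g''(-1) = 7 > 0 ⇒ local minimum; g''(4/3) = -7 < 0 ⇒ local maximum.
Thus g has its local minimum at t = -1, with value -3/2.

-3/2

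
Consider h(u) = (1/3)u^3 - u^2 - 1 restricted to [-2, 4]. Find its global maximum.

Differentiating, h'(u) = u^2 - 2u; which vanishes at u = 0 and u = 2.
Compare values at every candidate in [-2, 4]: h(-2) = -23/3; h(0) = -1; h(2) = -7/3; h(4) = 13/3.
So the maximum is h(4) = 13/3.

13/3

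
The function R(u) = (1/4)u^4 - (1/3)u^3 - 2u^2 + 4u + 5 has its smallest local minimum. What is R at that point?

R'(u) = u^3 - u^2 - 4u + 4 = 0 at u = -2, 1, 2.
R''(u) = 3u^2 - 2u - 4. R''(-2) = 12 > 0 ⇒ local minimum; R''(1) = -3 < 0 ⇒ local maximum; R''(2) = 4 > 0 ⇒ local minimum.
Thus R has its smallest local minimum at u = -2, with value -13/3.

-13/3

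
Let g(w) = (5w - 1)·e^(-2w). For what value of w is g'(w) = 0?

7/10

Differentiating with the product rule gives g'(w) = (-10w + 7)·e^(-2w). Since e^(-2w) > 0, the only critical point is w = 7/10.
g''(7/10) has the same sign as -10 < 0, so this is a local maximum.
g(7/10) = (5/2)·e^(-7/5) ≈ 0.6165.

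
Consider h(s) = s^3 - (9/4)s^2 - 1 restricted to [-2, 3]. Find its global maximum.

23/4

Differentiating, h'(s) = 3s^2 - (9/2)s; which vanishes at s = 0 and s = 3/2.
Candidates: h(-2) = -18, h(0) = -1, h(3/2) = -43/16, h(3) = 23/4.
The maximum over the interval is 23/4, attained at s = 3.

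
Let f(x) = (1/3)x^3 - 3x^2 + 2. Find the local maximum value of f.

2

Critical points: f'(x) = x^2 - 6x vanishes at x = 0, 6.
Since f''(x) = 2x - 6, we get f''(0) = -6 < 0 ⇒ local maximum; f''(6) = 6 > 0 ⇒ local minimum.
The local maximum is f(0) = 2.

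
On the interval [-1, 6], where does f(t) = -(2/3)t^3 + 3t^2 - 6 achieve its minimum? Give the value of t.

6

f'(t) = -2t^2 + 6t, which vanishes at t = 0 and t = 3.
Compare values at every candidate in [-1, 6]: f(-1) = -7/3, f(0) = -6, f(3) = 3, f(6) = -42.
The minimum over the interval is -42, attained at t = 6.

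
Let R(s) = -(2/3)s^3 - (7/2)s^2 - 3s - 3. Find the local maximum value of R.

Critical points: R'(s) = -2s^2 - 7s - 3 vanishes at s = -3, -1/2.
Second-derivative test with R''(s) = -4s - 7: R''(-3) = 5 > 0 ⇒ local minimum; R''(-1/2) = -5 < 0 ⇒ local maximum.
The local maximum is R(-1/2) = -55/24.

-55/24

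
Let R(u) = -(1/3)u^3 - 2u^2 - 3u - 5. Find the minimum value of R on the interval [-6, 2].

The derivative is -u^2 - 4u - 3, which vanishes at u = -3 and u = -1.
Compare values at every candidate in [-6, 2]: R(-6) = 13; R(-3) = -5; R(-1) = -11/3; R(2) = -65/3.
So the minimum is R(2) = -65/3.

-65/3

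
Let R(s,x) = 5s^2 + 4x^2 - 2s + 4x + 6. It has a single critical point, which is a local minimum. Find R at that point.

24/5

∂R/∂s = 10s - 2 = 0 and ∂R/∂x = 8x + 4 = 0, so (s, x) = (1/5, -1/2).
The Hessian has R_{ss} = 10, R_{xx} = 8, R_{sx} = 0, giving D = 80 > 0 with R_{ss} > 0, so the point is a local minimum.
R(1/5, -1/2) = 24/5.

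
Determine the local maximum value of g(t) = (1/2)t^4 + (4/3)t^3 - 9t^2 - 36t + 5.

115/3

g'(t) = 2t^3 + 4t^2 - 18t - 36. Setting g'(t) = 0 gives t ∈ {-3, -2, 3}.
g''(t) = 6t^2 + 8t - 18. g''(-3) = 12 > 0 ⇒ local minimum; g''(-2) = -10 < 0 ⇒ local maximum; g''(3) = 60 > 0 ⇒ local minimum.
So the local maximum value is g(-2) = 115/3.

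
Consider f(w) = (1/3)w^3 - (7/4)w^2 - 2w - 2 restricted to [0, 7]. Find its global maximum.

The derivative is w^2 - (7/2)w - 2, whose only zero in [0, 7] is w = 4.
Candidates: f(0) = -2, f(4) = -50/3, f(7) = 151/12.
So the maximum is f(7) = 151/12.

151/12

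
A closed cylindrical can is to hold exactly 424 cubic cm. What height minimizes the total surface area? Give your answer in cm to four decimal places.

8.1425

With radius r and height h, πr²h = 424 so h = 424/(πr²), and S(r) = 2πr² + 2πrh = 2πr² + 2·424/r.
S'(r) = 4πr − 2·424/r² = 0 ⇒ r³ = 424/(2π), so r ≈ 4.0713 and h = 2r ≈ 8.1425.
S''(r) = 4π + 4·424/r³ > 0, so this is the minimum; S ≈ 312.4341.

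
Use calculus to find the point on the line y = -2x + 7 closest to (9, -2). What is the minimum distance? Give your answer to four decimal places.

Minimize D(x)^2 = (x - 9)^2 + (-2x + 9)^2.
d/dx[D^2] = 2(x - 9) + 2·(-2)·(-2x + 9) = 0 ⇒ x = 27/5.
Then y = -19/5 and the distance is √(81/5) ≈ 4.0249.

4.0249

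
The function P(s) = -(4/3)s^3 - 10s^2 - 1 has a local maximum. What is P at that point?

P'(s) = -4s^2 - 20s = 0 at s = -5, 0.
P''(s) = -8s - 20. P''(-5) = 20 > 0 ⇒ local minimum; P''(0) = -20 < 0 ⇒ local maximum.
The local maximum is P(0) = -1.

-1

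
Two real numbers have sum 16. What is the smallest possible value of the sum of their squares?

With a + b = 16, a^2 + b^2 = a^2 + (16 − a)^2.
The derivative 2a − 2(16 − a) = 4a − 32 vanishes at a = 8; second derivative 4 > 0, a minimum.
The minimum is 2·(8)^2 = 128.

128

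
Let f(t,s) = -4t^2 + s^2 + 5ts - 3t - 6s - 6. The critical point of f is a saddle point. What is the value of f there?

-471/41

∂f/∂t = -8t + 5s - 3 = 0 and ∂f/∂s = 5t + 2s - 6 = 0, so (t, s) = (24/41, 63/41).
The Hessian has f_{tt} = -8, f_{ss} = 2, f_{ts} = 5, giving D = -41 < 0, so the point is a saddle point.
f(24/41, 63/41) = -471/41.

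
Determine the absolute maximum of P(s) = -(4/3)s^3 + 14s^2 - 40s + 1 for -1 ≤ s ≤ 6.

169/3

Differentiating, P'(s) = -4s^2 + 28s - 40; which vanishes at s = 2 and s = 5.
Evaluating at the critical points and endpoints: P(-1) = 169/3,  P(2) = -101/3,  P(5) = -47/3,  P(6) = -23.
The maximum over the interval is 169/3, attained at s = -1.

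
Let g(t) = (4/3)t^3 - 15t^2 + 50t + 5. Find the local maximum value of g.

g'(t) = 4t^2 - 30t + 50. Setting g'(t) = 0 gives t ∈ {5/2, 5}.
g''(t) = 8t - 30. g''(5/2) = -10 < 0 ⇒ local maximum; g''(5) = 10 > 0 ⇒ local minimum.
The local maximum is g(5/2) = 685/12.

685/12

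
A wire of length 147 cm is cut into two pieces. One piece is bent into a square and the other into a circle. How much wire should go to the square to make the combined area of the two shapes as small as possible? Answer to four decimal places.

Let x be the length used for the square. Square side x/4; circle radius (147−x)/(2π).
A(x) = (x/4)² + π·((147−x)/(2π))² = x²/16 + (147−x)²/(4π) for 0 ≤ x ≤ 147. A'(x) = x/8 − (147−x)/(2π) = 0 gives x = 4·147/(π+4) ≈ 82.3346.
A'' = 1/8 + 1/(2π) > 0, so this gives the minimum combined area; x ≈ 82.3346 cm to the square.

82.3346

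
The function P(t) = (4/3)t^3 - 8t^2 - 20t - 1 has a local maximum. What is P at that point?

29/3

P'(t) = 4t^2 - 16t - 20 = 0 at t = -1, 5.
Since P''(t) = 8t - 16, we get P''(-1) = -24 < 0 ⇒ local maximum; P''(5) = 24 > 0 ⇒ local minimum.
So the local maximum value is P(-1) = 29/3.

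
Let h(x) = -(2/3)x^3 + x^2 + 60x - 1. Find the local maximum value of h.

251

h'(x) = -2x^2 + 2x + 60 = 0 at x = -5, 6.
Since h''(x) = -4x + 2, we get h''(-5) = 22 > 0 ⇒ local minimum; h''(6) = -22 < 0 ⇒ local maximum.
Thus h has its local maximum at x = 6, with value 251.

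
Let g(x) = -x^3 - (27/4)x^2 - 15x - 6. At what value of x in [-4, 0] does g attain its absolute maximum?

-4

The derivative is -3x^2 - (27/2)x - 15, which vanishes at x = -5/2 and x = -2.
Evaluating at the critical points and endpoints: g(-4) = 10, g(-5/2) = 79/16, g(-2) = 5, g(0) = -6.
So the maximum is g(-4) = 10.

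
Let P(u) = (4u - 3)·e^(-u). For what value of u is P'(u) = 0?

P'(u) = 4·e^(-u) + (4u - 3)·(-1)·e^(-u) = (-4u + 7)·e^(-u). Since e^(-u) > 0, the only critical point is u = 7/4.
P''(7/4) has the same sign as -4 < 0, so this is a local maximum.
P(7/4) = (4)·e^(-7/4) ≈ 0.6951.

7/4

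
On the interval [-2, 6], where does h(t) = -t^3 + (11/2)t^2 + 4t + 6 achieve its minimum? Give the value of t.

-1/3

The derivative is -3t^2 + 11t + 4, which vanishes at t = -1/3 and t = 4.
Compare values at every candidate in [-2, 6]: h(-2) = 28, h(-1/3) = 287/54, h(4) = 46, h(6) = 12.
Hence the absolute minimum is 287/54 at t = -1/3.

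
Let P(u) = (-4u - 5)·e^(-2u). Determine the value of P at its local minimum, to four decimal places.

By the product rule, P'(u) = (8u + 6)·e^(-2u). Since e^(-2u) > 0, the only critical point is u = -3/4.
P''(-3/4) has the same sign as 8 > 0, so this is a local minimum.
P(-3/4) = (-2)·e^(3/2) ≈ -8.9634.

-8.9634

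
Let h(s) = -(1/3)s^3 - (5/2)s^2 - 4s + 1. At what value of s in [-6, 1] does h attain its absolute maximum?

-6

h'(s) = -s^2 - 5s - 4, which vanishes at s = -4 and s = -1.
Compare values at every candidate in [-6, 1]: h(-6) = 7; h(-4) = -5/3; h(-1) = 17/6; h(1) = -35/6.
Hence the absolute maximum is 7 at s = -6.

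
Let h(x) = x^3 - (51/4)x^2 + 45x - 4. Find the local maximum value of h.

h'(x) = 3x^2 - (51/2)x + 45 = 0 at x = 5/2, 6.
h''(x) = 6x - 51/2. h''(5/2) = -21/2 < 0 ⇒ local maximum; h''(6) = 21/2 > 0 ⇒ local minimum.
So the local maximum value is h(5/2) = 711/16.

711/16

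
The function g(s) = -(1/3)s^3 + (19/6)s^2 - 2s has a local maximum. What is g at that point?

Critical points: g'(s) = -s^2 + (19/3)s - 2 vanishes at s = 1/3, 6.
Since g''(s) = -2s + 19/3, we get g''(1/3) = 17/3 > 0 ⇒ local minimum; g''(6) = -17/3 < 0 ⇒ local maximum.
Thus g has its local maximum at s = 6, with value 30.

30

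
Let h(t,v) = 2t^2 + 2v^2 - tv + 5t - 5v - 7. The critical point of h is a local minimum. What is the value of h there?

∂h/∂t = 4t - v + 5 = 0 and ∂h/∂v = -t + 4v - 5 = 0, so (t, v) = (-1, 1).
The Hessian has h_{tt} = 4, h_{vv} = 4, h_{tv} = -1, giving D = 15 > 0 with h_{tt} > 0, so the point is a local minimum.
h(-1, 1) = -12.

-12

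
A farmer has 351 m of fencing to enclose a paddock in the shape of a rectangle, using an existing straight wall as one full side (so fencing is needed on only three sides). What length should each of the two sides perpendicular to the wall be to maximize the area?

351/4

Let the sides perpendicular to the wall have length x and the parallel side y, so 2x + y = 351 and the area is A = xy = x(351 − 2x).
A'(x) = 351 − 4x = 0 gives x = 351/4, and A''(x) = −4 < 0 confirms a maximum.
Then y = 351 − 2·351/4 = 351/2 and A = 123201/8.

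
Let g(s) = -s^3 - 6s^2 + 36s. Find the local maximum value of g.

Critical points: g'(s) = -3s^2 - 12s + 36 vanishes at s = -6, 2.
Second-derivative test with g''(s) = -6s - 12: g''(-6) = 24 > 0 ⇒ local minimum; g''(2) = -24 < 0 ⇒ local maximum.
Thus g has its local maximum at s = 2, with value 40.

40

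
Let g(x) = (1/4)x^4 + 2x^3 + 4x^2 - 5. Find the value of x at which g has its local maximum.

g'(x) = x^3 + 6x^2 + 8x. Setting g'(x) = 0 gives x ∈ {-4, -2, 0}.
Since g''(x) = 3x^2 + 12x + 8, we get g''(-4) = 8 > 0 ⇒ local minimum; g''(-2) = -4 < 0 ⇒ local maximum; g''(0) = 8 > 0 ⇒ local minimum.
So the local maximum value is g(-2) = -1.

-2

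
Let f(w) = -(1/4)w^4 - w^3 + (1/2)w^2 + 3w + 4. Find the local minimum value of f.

9/4

f'(w) = -w^3 - 3w^2 + w + 3. Setting f'(w) = 0 gives w ∈ {-3, -1, 1}.
f''(w) = -3w^2 - 6w + 1. f''(-3) = -8 < 0 ⇒ local maximum; f''(-1) = 4 > 0 ⇒ local minimum; f''(1) = -8 < 0 ⇒ local maximum.
The local minimum is f(-1) = 9/4.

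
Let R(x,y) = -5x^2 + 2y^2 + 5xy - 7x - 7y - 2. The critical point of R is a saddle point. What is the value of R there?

-522/65

∂R/∂x = -10x + 5y - 7 = 0 and ∂R/∂y = 5x + 4y - 7 = 0, so (x, y) = (7/65, 21/13).
The Hessian has R_{xx} = -10, R_{yy} = 4, R_{xy} = 5, giving D = -65 < 0, so the point is a saddle point.
R(7/65, 21/13) = -522/65.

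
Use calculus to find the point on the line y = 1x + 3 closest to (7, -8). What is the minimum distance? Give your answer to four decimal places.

12.7279

Minimize D(x)^2 = (x - 7)^2 + (x + 11)^2.
d/dx[D^2] = 2(x - 7) + 2·1·(x + 11) = 0 ⇒ x = -2.
Then y = 1 and the distance is √(162) ≈ 12.7279.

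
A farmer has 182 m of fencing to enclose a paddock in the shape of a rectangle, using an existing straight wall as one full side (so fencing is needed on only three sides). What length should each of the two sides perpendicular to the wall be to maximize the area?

91/2

Let the sides perpendicular to the wall have length x and the parallel side y, so 2x + y = 182 and the area is A = xy = x(182 − 2x).
A'(x) = 182 − 4x = 0 gives x = 91/2, and A''(x) = −4 < 0 confirms a maximum.
Then y = 182 − 2·91/2 = 91 and A = 8281/2.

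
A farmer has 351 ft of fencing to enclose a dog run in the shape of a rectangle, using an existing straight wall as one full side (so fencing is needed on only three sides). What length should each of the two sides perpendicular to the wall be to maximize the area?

351/4

Let the sides perpendicular to the wall have length x and the parallel side y, so 2x + y = 351 and the area is A = xy = x(351 − 2x).
A'(x) = 351 − 4x = 0 gives x = 351/4, and A''(x) = −4 < 0 confirms a maximum.
Then y = 351 − 2·351/4 = 351/2 and A = 123201/8.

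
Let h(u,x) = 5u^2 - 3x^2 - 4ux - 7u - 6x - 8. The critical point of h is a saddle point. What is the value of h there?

-407/76

∂h/∂u = 10u - 4x - 7 = 0 and ∂h/∂x = -4u - 6x - 6 = 0, so (u, x) = (9/38, -22/19).
The Hessian has h_{uu} = 10, h_{xx} = -6, h_{ux} = -4, giving D = -76 < 0, so the point is a saddle point.
h(9/38, -22/19) = -407/76.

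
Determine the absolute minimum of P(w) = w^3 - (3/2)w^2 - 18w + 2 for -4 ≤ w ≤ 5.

-77/2

The derivative is 3w^2 - 3w - 18, which vanishes at w = -2 and w = 3.
Candidates: P(-4) = -14,  P(-2) = 24,  P(3) = -77/2,  P(5) = -1/2.
The minimum over the interval is -77/2, attained at w = 3.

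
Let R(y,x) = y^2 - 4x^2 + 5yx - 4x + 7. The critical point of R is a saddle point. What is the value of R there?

∂R/∂y = 2y + 5x = 0 and ∂R/∂x = 5y - 8x - 4 = 0, so (y, x) = (20/41, -8/41).
The Hessian has R_{yy} = 2, R_{xx} = -8, R_{yx} = 5, giving D = -41 < 0, so the point is a saddle point.
R(20/41, -8/41) = 303/41.

303/41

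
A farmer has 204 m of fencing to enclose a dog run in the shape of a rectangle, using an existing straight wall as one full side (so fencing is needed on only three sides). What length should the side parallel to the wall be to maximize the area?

Let the sides perpendicular to the wall have length x and the parallel side y, so 2x + y = 204 and the area is A = xy = x(204 − 2x).
A'(x) = 204 − 4x = 0 gives x = 51, and A''(x) = −4 < 0 confirms a maximum.
Then y = 204 − 2·51 = 102 and A = 5202.

102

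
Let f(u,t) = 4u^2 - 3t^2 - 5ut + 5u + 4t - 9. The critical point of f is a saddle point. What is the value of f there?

-568/73

∂f/∂u = 8u - 5t + 5 = 0 and ∂f/∂t = -5u - 6t + 4 = 0, so (u, t) = (-10/73, 57/73).
The Hessian has f_{uu} = 8, f_{tt} = -6, f_{ut} = -5, giving D = -73 < 0, so the point is a saddle point.
f(-10/73, 57/73) = -568/73.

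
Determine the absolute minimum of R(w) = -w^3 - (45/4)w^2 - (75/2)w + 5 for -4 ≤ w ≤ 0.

5

R'(w) = -3w^2 - (45/2)w - 75/2, whose only zero in [-4, 0] is w = -5/2.
Compare values at every candidate in [-4, 0]: R(-4) = 39; R(-5/2) = 705/16; R(0) = 5.
So the minimum is R(0) = 5.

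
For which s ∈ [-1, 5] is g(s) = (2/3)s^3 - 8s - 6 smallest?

g'(s) = 2s^2 - 8, whose only zero in [-1, 5] is s = 2.
Compare values at every candidate in [-1, 5]: g(-1) = 4/3, g(2) = -50/3, g(5) = 112/3.
Hence the absolute minimum is -50/3 at s = 2.

2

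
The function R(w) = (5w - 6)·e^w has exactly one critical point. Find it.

By the product rule, R'(w) = (5w - 1)·e^w. Since e^w > 0, the only critical point is w = 1/5.
R''(1/5) has the same sign as 5 > 0, so this is a local minimum.
R(1/5) = (-5)·e^(1/5) ≈ -6.1070.

1/5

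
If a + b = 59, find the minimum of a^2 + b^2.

With a + b = 59, a^2 + b^2 = a^2 + (59 − a)^2.
The derivative 2a − 2(59 − a) = 4a − 118 vanishes at a = 59/2; second derivative 4 > 0, a minimum.
The minimum is 2·(59/2)^2 = 3481/2.

3481/2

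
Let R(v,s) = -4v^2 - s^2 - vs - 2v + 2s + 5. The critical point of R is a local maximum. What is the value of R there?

∂R/∂v = -8v - s - 2 = 0 and ∂R/∂s = -v - 2s + 2 = 0, so (v, s) = (-2/5, 6/5).
The Hessian has R_{vv} = -8, R_{ss} = -2, R_{vs} = -1, giving D = 15 > 0 with R_{vv} < 0, so the point is a local maximum.
R(-2/5, 6/5) = 33/5.

33/5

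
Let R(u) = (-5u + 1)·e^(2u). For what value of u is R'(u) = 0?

By the product rule, R'(u) = (-10u - 3)·e^(2u). Since e^(2u) > 0, the only critical point is u = -3/10.
R''(-3/10) has the same sign as -10 < 0, so this is a local maximum.
R(-3/10) = (5/2)·e^(-3/5) ≈ 1.3720.

-3/10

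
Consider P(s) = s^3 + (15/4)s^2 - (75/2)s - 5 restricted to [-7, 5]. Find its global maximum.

605/4

P'(s) = 3s^2 + (15/2)s - 75/2, which vanishes at s = -5 and s = 5/2.
Evaluating at the critical points and endpoints: P(-7) = 393/4, P(-5) = 605/4, P(5/2) = -955/16, P(5) = 105/4.
So the maximum is P(-5) = 605/4.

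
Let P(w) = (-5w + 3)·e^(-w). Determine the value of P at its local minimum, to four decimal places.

-1.0095

By the product rule, P'(w) = (5w - 8)·e^(-w). Since e^(-w) > 0, the only critical point is w = 8/5.
P''(8/5) has the same sign as 5 > 0, so this is a local minimum.
P(8/5) = (-5)·e^(-8/5) ≈ -1.0095.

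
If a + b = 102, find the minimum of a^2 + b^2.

5202

With a + b = 102, a^2 + b^2 = a^2 + (102 − a)^2.
The derivative 2a − 2(102 − a) = 4a − 204 vanishes at a = 51; second derivative 4 > 0, a minimum.
The minimum is 2·(51)^2 = 5202.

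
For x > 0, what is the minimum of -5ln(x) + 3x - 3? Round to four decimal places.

g'(x) = -5/x + 3 = 0 gives x = 5/3.
g''(x) = 5/x², which is positive for x > 0, so this is a local minimum.
g(5/3) = -5·ln(5/3) + 5 - 3 ≈ -0.5541.

-0.5541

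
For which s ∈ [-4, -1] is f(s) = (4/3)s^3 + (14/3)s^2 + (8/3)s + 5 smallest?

-4

Differentiating, f'(s) = 4s^2 + (28/3)s + 8/3; whose only zero in [-4, -1] is s = -2.
Compare values at every candidate in [-4, -1]: f(-4) = -49/3, f(-2) = 23/3, f(-1) = 17/3.
So the minimum is f(-4) = -49/3.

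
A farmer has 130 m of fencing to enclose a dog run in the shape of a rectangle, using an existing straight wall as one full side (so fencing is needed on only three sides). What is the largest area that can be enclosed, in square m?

4225/2

Let the sides perpendicular to the wall have length x and the parallel side y, so 2x + y = 130 and the area is A = xy = x(130 − 2x).
A'(x) = 130 − 4x = 0 gives x = 65/2, and A''(x) = −4 < 0 confirms a maximum.
Then y = 130 − 2·65/2 = 65 and A = 4225/2.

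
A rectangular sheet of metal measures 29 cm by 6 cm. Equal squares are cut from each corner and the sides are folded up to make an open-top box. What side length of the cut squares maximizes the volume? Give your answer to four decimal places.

With cut size x, the volume is V(x) = x(29 − 2x)(6 − 2x) for 0 < x < 3.
V'(x) = 12x^2 − 140x + 174. Setting V'(x) = 0 gives x ≈ 1.4143 (the root in (0, 3)).
V''(x) = 24x − 140 is negative there, so this is the maximum; V ≈ 117.3869.

1.4143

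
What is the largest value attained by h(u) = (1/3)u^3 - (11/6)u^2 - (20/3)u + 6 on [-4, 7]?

h'(u) = u^2 - (11/3)u - 20/3, which vanishes at u = -4/3 and u = 5.
Compare values at every candidate in [-4, 7]: h(-4) = -18, h(-4/3) = 878/81, h(5) = -63/2, h(7) = -97/6.
Hence the absolute maximum is 878/81 at u = -4/3.

878/81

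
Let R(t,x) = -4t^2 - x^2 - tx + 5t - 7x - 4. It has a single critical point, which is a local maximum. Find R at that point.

∂R/∂t = -8t - x + 5 = 0 and ∂R/∂x = -t - 2x - 7 = 0, so (t, x) = (17/15, -61/15).
The Hessian has R_{tt} = -8, R_{xx} = -2, R_{tx} = -1, giving D = 15 > 0 with R_{tt} < 0, so the point is a local maximum.
R(17/15, -61/15) = 196/15.

196/15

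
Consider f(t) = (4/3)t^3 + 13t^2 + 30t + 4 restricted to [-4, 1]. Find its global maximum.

145/3

Differentiating, f'(t) = 4t^2 + 26t + 30; whose only zero in [-4, 1] is t = -3/2.
Candidates: f(-4) = 20/3; f(-3/2) = -65/4; f(1) = 145/3.
So the maximum is f(1) = 145/3.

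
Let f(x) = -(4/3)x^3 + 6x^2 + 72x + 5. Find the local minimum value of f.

-121

Critical points: f'(x) = -4x^2 + 12x + 72 vanishes at x = -3, 6.
Second-derivative test with f''(x) = -8x + 12: f''(-3) = 36 > 0 ⇒ local minimum; f''(6) = -36 < 0 ⇒ local maximum.
The local minimum is f(-3) = -121.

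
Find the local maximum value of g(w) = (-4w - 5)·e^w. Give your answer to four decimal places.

By the product rule, g'(w) = (-4w - 9)·e^w. Since e^w > 0, the only critical point is w = -9/4.
g''(-9/4) has the same sign as -4 < 0, so this is a local maximum.
g(-9/4) = (4)·e^(-9/4) ≈ 0.4216.

0.4216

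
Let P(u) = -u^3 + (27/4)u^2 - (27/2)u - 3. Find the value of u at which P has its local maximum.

3

P'(u) = -3u^2 + (27/2)u - 27/2 = 0 at u = 3/2, 3.
Second-derivative test with P''(u) = -6u + 27/2: P''(3/2) = 9/2 > 0 ⇒ local minimum; P''(3) = -9/2 < 0 ⇒ local maximum.
So the local maximum value is P(3) = -39/4.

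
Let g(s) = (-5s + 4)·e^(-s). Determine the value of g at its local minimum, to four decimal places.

-0.8265

By the product rule, g'(s) = (5s - 9)·e^(-s). Since e^(-s) > 0, the only critical point is s = 9/5.
g''(9/5) has the same sign as 5 > 0, so this is a local minimum.
g(9/5) = (-5)·e^(-9/5) ≈ -0.8265.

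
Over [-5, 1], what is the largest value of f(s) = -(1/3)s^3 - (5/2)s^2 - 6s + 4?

Differentiating, f'(s) = -s^2 - 5s - 6; which vanishes at s = -3 and s = -2.
Compare values at every candidate in [-5, 1]: f(-5) = 79/6, f(-3) = 17/2, f(-2) = 26/3, f(1) = -29/6.
The maximum over the interval is 79/6, attained at s = -5.

79/6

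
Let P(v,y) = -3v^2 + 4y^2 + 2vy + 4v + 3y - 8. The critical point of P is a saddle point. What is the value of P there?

∂P/∂v = -6v + 2y + 4 = 0 and ∂P/∂y = 2v + 8y + 3 = 0, so (v, y) = (1/2, -1/2).
The Hessian has P_{vv} = -6, P_{yy} = 8, P_{vy} = 2, giving D = -52 < 0, so the point is a saddle point.
P(1/2, -1/2) = -31/4.

-31/4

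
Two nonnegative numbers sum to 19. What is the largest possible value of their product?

With x + y = 19, the product is P(x) = x(19 − x).
P'(x) = 19 − 2x = 0 gives x = 19/2; P'' = −2 < 0, so this is the maximum.
P = 19/2·19/2 = 361/4.

361/4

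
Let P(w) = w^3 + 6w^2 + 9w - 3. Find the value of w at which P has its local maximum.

-3

P'(w) = 3w^2 + 12w + 9. Setting P'(w) = 0 gives w ∈ {-3, -1}.
Second-derivative test with P''(w) = 6w + 12: P''(-3) = -6 < 0 ⇒ local maximum; P''(-1) = 6 > 0 ⇒ local minimum.
So the local maximum value is P(-3) = -3.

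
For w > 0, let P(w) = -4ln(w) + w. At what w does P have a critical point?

P'(w) = -4/w + 1 = 0 gives w = 4.
P''(w) = 4/w², which is positive for w > 0, so this is a local minimum.
P(4) = -4·ln(4) + 4 ≈ -1.5452.

4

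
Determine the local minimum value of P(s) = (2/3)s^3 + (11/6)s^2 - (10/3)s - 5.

-503/81

Critical points: P'(s) = 2s^2 + (11/3)s - 10/3 vanishes at s = -5/2, 2/3.
Second-derivative test with P''(s) = 4s + 11/3: P''(-5/2) = -19/3 < 0 ⇒ local maximum; P''(2/3) = 19/3 > 0 ⇒ local minimum.
Thus P has its local minimum at s = 2/3, with value -503/81.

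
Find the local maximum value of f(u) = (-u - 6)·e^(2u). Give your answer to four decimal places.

By the product rule, f'(u) = (-2u - 13)·e^(2u). Since e^(2u) > 0, the only critical point is u = -13/2.
f''(-13/2) has the same sign as -2 < 0, so this is a local maximum.
f(-13/2) = (1/2)·e^(-13) ≈ 0.0000.

0.0000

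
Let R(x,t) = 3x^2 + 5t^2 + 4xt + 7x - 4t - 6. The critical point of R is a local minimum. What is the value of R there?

-669/44

∂R/∂x = 6x + 4t + 7 = 0 and ∂R/∂t = 4x + 10t - 4 = 0, so (x, t) = (-43/22, 13/11).
The Hessian has R_{xx} = 6, R_{tt} = 10, R_{xt} = 4, giving D = 44 > 0 with R_{xx} > 0, so the point is a local minimum.
R(-43/22, 13/11) = -669/44.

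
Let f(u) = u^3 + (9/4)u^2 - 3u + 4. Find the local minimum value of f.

f'(u) = 3u^2 + (9/2)u - 3. Setting f'(u) = 0 gives u ∈ {-2, 1/2}.
f''(u) = 6u + 9/2. f''(-2) = -15/2 < 0 ⇒ local maximum; f''(1/2) = 15/2 > 0 ⇒ local minimum.
Thus f has its local minimum at u = 1/2, with value 51/16.

51/16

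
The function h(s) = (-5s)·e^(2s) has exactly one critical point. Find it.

Differentiating with the product rule gives h'(s) = (-10s - 5)·e^(2s). Since e^(2s) > 0, the only critical point is s = -1/2.
h''(-1/2) has the same sign as -10 < 0, so this is a local maximum.
h(-1/2) = (5/2)·e^(-1) ≈ 0.9197.

-1/2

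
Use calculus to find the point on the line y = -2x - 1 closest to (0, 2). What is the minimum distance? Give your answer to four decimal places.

1.3416

Minimize D(x)^2 = (x + 0)^2 + (-2x - 3)^2.
d/dx[D^2] = 2(x + 0) + 2·(-2)·(-2x - 3) = 0 ⇒ x = -6/5.
Then y = 7/5 and the distance is √(9/5) ≈ 1.3416.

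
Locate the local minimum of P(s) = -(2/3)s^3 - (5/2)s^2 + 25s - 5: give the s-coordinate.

Critical points: P'(s) = -2s^2 - 5s + 25 vanishes at s = -5, 5/2.
Since P''(s) = -4s - 5, we get P''(-5) = 15 > 0 ⇒ local minimum; P''(5/2) = -15 < 0 ⇒ local maximum.
So the local minimum value is P(-5) = -655/6.

-5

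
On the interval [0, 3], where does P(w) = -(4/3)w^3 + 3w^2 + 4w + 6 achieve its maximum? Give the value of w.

The derivative is -4w^2 + 6w + 4, whose only zero in [0, 3] is w = 2.
Compare values at every candidate in [0, 3]: P(0) = 6, P(2) = 46/3, P(3) = 9.
So the maximum is P(2) = 46/3.

2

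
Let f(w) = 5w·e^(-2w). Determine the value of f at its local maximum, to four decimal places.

0.9197

By the product rule, f'(w) = (-10w + 5)·e^(-2w). Since e^(-2w) > 0, the only critical point is w = 1/2.
f''(1/2) has the same sign as -10 < 0, so this is a local maximum.
f(1/2) = (5/2)·e^(-1) ≈ 0.9197.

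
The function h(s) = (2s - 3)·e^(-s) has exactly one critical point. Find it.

By the product rule, h'(s) = (-2s + 5)·e^(-s). Since e^(-s) > 0, the only critical point is s = 5/2.
h''(5/2) has the same sign as -2 < 0, so this is a local maximum.
h(5/2) = (2)·e^(-5/2) ≈ 0.1642.

5/2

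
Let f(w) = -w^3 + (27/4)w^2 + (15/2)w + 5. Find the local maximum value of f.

Critical points: f'(w) = -3w^2 + (27/2)w + 15/2 vanishes at w = -1/2, 5.
f''(w) = -6w + 27/2. f''(-1/2) = 33/2 > 0 ⇒ local minimum; f''(5) = -33/2 < 0 ⇒ local maximum.
So the local maximum value is f(5) = 345/4.

345/4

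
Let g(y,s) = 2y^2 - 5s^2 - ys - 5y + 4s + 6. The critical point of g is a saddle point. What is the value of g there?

∂g/∂y = 4y - s - 5 = 0 and ∂g/∂s = -y - 10s + 4 = 0, so (y, s) = (54/41, 11/41).
The Hessian has g_{yy} = 4, g_{ss} = -10, g_{ys} = -1, giving D = -41 < 0, so the point is a saddle point.
g(54/41, 11/41) = 133/41.

133/41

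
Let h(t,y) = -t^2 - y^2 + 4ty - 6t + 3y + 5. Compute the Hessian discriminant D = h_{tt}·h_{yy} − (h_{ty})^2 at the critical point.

-12

∂h/∂t = -2t + 4y - 6 = 0 and ∂h/∂y = 4t - 2y + 3 = 0, so (t, y) = (0, 3/2).
The Hessian has h_{tt} = -2, h_{yy} = -2, h_{ty} = 4, giving D = -12 < 0, so the point is a saddle point.
D = (-2)·(-2) − (4)^2 = -12.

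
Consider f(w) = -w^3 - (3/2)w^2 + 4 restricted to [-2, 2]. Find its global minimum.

-10

The derivative is -3w^2 - 3w, which vanishes at w = -1 and w = 0.
Evaluating at the critical points and endpoints: f(-2) = 6,  f(-1) = 7/2,  f(0) = 4,  f(2) = -10.
Hence the absolute minimum is -10 at w = 2.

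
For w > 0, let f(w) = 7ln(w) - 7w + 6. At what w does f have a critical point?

1

f'(w) = 7/w − 7 = 0 gives w = 1.
f''(w) = -7/w², which is negative for w > 0, so this is a local maximum.
f(1) = 7·ln(1) - 7 + 6 ≈ -1.0000.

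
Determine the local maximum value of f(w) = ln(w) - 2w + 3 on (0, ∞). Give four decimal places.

1.3069

f'(w) = 1/w − 2 = 0 gives w = 1/2.
f''(w) = -1/w², which is negative for w > 0, so this is a local maximum.
f(1/2) = 1·ln(1/2) - 1 + 3 ≈ 1.3069.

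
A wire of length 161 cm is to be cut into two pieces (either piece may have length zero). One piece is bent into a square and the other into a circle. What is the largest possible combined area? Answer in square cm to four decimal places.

2062.7276

Let x be the length used for the square. Square side x/4; circle radius (161−x)/(2π).
A(x) = (x/4)² + π·((161−x)/(2π))² = x²/16 + (161−x)²/(4π) for 0 ≤ x ≤ 161. A'(x) = x/8 − (161−x)/(2π) = 0 gives x = 4·161/(π+4) ≈ 90.1760.
A'' > 0, so the interior critical point is a minimum; the maximum is at an endpoint. A(0) = 2062.7276 and A(161) = 1620.0625, so the largest area is 2062.7276.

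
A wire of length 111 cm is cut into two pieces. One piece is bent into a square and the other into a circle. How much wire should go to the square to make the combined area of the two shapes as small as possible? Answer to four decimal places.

62.1710

Let x be the length used for the square. Square side x/4; circle radius (111−x)/(2π).
A(x) = (x/4)² + π·((111−x)/(2π))² = x²/16 + (111−x)²/(4π) for 0 ≤ x ≤ 111. A'(x) = x/8 − (111−x)/(2π) = 0 gives x = 4·111/(π+4) ≈ 62.1710.
A'' = 1/8 + 1/(2π) > 0, so this gives the minimum combined area; x ≈ 62.1710 cm to the square.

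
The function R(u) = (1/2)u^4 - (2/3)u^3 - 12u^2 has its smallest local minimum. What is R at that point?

R'(u) = 2u^3 - 2u^2 - 24u = 0 at u = -3, 0, 4.
R''(u) = 6u^2 - 4u - 24. R''(-3) = 42 > 0 ⇒ local minimum; R''(0) = -24 < 0 ⇒ local maximum; R''(4) = 56 > 0 ⇒ local minimum.
So the smallest local minimum value is R(4) = -320/3.

-320/3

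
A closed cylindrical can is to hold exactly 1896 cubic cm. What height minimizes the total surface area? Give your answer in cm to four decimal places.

13.4148

With radius r and height h, πr²h = 1896 so h = 1896/(πr²), and S(r) = 2πr² + 2πrh = 2πr² + 2·1896/r.
S'(r) = 4πr − 2·1896/r² = 0 ⇒ r³ = 1896/(2π), so r ≈ 6.7074 and h = 2r ≈ 13.4148.
S''(r) = 4π + 4·1896/r³ > 0, so this is the minimum; S ≈ 848.0213.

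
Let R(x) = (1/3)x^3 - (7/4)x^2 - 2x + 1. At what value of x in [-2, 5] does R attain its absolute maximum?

-1/2

Differentiating, R'(x) = x^2 - (7/2)x - 2; which vanishes at x = -1/2 and x = 4.
Evaluating at the critical points and endpoints: R(-2) = -14/3, R(-1/2) = 73/48, R(4) = -41/3, R(5) = -133/12.
The maximum over the interval is 73/48, attained at x = -1/2.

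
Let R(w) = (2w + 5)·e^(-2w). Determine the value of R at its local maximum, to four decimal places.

54.5982

By the product rule, R'(w) = (-4w - 8)·e^(-2w). Since e^(-2w) > 0, the only critical point is w = -2.
R''(-2) has the same sign as -4 < 0, so this is a local maximum.
R(-2) = (1)·e^(4) ≈ 54.5982.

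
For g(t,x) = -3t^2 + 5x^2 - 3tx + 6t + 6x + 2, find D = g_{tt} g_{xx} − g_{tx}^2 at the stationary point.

-69

∂g/∂t = -6t - 3x + 6 = 0 and ∂g/∂x = -3t + 10x + 6 = 0, so (t, x) = (26/23, -6/23).
The Hessian has g_{tt} = -6, g_{xx} = 10, g_{tx} = -3, giving D = -69 < 0, so the point is a saddle point.
D = (-6)·(10) − (-3)^2 = -69.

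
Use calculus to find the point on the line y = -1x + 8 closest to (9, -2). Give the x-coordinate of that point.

19/2

Minimize D(x)^2 = (x - 9)^2 + (-x + 10)^2.
d/dx[D^2] = 2(x - 9) + 2·(-1)·(-x + 10) = 0 ⇒ x = 19/2.
Then y = -3/2 and the distance is √(1/2) ≈ 0.7071.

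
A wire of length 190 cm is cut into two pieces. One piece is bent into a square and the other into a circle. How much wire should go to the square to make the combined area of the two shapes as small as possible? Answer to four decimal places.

106.4188

Let x be the length used for the square. Square side x/4; circle radius (190−x)/(2π).
A(x) = (x/4)² + π·((190−x)/(2π))² = x²/16 + (190−x)²/(4π) for 0 ≤ x ≤ 190. A'(x) = x/8 − (190−x)/(2π) = 0 gives x = 4·190/(π+4) ≈ 106.4188.
A'' = 1/8 + 1/(2π) > 0, so this gives the minimum combined area; x ≈ 106.4188 cm to the square.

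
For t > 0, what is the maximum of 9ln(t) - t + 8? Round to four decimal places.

g'(t) = 9/t − 1 = 0 gives t = 9.
g''(t) = -9/t², which is negative for t > 0, so this is a local maximum.
g(9) = 9·ln(9) - 9 + 8 ≈ 18.7750.

18.7750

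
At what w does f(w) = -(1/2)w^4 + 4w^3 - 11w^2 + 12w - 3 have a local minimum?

f'(w) = -2w^3 + 12w^2 - 22w + 12. Setting f'(w) = 0 gives w ∈ {1, 2, 3}.
Second-derivative test with f''(w) = -6w^2 + 24w - 22: f''(1) = -4 < 0 ⇒ local maximum; f''(2) = 2 > 0 ⇒ local minimum; f''(3) = -4 < 0 ⇒ local maximum.
The local minimum is f(2) = 1.

2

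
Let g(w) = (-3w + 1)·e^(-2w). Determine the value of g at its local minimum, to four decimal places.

By the product rule, g'(w) = (6w - 5)·e^(-2w). Since e^(-2w) > 0, the only critical point is w = 5/6.
g''(5/6) has the same sign as 6 > 0, so this is a local minimum.
g(5/6) = (-3/2)·e^(-5/3) ≈ -0.2833.

-0.2833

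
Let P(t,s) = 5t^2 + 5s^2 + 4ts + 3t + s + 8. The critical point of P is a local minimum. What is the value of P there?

∂P/∂t = 10t + 4s + 3 = 0 and ∂P/∂s = 4t + 10s + 1 = 0, so (t, s) = (-13/42, 1/42).
The Hessian has P_{tt} = 10, P_{ss} = 10, P_{ts} = 4, giving D = 84 > 0 with P_{tt} > 0, so the point is a local minimum.
P(-13/42, 1/42) = 317/42.

317/42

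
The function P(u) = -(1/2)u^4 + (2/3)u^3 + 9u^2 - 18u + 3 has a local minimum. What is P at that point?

P'(u) = -2u^3 + 2u^2 + 18u - 18. Setting P'(u) = 0 gives u ∈ {-3, 1, 3}.
Second-derivative test with P''(u) = -6u^2 + 4u + 18: P''(-3) = -48 < 0 ⇒ local maximum; P''(1) = 16 > 0 ⇒ local minimum; P''(3) = -24 < 0 ⇒ local maximum.
So the local minimum value is P(1) = -35/6.

-35/6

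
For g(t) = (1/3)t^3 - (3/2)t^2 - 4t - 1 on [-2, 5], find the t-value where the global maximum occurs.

g'(t) = t^2 - 3t - 4, which vanishes at t = -1 and t = 4.
Candidates: g(-2) = -5/3, g(-1) = 7/6, g(4) = -59/3, g(5) = -101/6.
So the maximum is g(-1) = 7/6.

-1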